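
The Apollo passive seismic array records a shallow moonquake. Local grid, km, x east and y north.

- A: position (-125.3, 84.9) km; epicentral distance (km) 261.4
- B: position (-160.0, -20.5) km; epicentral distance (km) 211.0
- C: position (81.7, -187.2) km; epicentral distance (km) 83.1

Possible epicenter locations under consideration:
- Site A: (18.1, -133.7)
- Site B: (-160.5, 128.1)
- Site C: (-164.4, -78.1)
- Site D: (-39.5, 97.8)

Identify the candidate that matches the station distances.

For each candidate, compare |candidate − station| to the reported distance:
Site A: residuals A 0.0, B 0.0, C 0.0 → max 0.0 km
Site B: residuals A 205.7, B 62.4, C 314.5 → max 314.5 km
Site C: residuals A 93.8, B 153.2, C 186.1 → max 186.1 km
Site D: residuals A 174.6, B 42.1, C 226.6 → max 226.6 km
Only Site A has all residuals ≈ 0.

Site A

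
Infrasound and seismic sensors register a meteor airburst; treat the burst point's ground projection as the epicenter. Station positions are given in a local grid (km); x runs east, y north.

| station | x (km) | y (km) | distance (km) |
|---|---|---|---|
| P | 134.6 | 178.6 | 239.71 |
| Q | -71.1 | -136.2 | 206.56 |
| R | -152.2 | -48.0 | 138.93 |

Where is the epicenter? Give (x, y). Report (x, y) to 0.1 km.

(-79.2, 70.2)

Circle about each station: (x − 134.6)² + (y − 178.6)² = 239.71²; (x + 71.1)² + (y + 136.2)² = 206.56²; (x + 152.2)² + (y + 48.0)² = 138.93².
Subtracting the P equation from the Q and R equations removes the quadratic terms:
-411.4 x − 629.6 y = -11615.62
-573.6 x − 453.2 y = 13613.06
Solving the 2×2 system: x ≈ -79.2, y ≈ 70.2 km.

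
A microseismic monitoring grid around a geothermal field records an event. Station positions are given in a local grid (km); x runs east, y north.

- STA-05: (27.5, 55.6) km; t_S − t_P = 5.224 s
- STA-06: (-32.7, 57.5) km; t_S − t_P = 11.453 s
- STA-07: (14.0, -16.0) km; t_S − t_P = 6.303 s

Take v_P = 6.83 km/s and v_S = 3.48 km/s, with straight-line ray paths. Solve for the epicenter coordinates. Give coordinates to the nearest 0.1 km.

Distance from S−P lag: d = Δt · v_P v_S / (v_P − v_S) = Δt · (6.83·3.48)/(6.83−3.48) ≈ 7.0950·Δt.
So d_STA-05 = 37.06, d_STA-06 = 81.26, d_STA-07 = 44.72 km.
Circle about each station: (x − 27.5)² + (y − 55.6)² = 37.06²; (x + 32.7)² + (y − 57.5)² = 81.26²; (x − 14.0)² + (y + 16.0)² = 44.72².
Subtracting pairs of circle equations eliminates x²+y² and gives linear equations (the radical axes):
-120.4 x + 3.8 y = -4701.81
-27.0 x − 143.2 y = -4022.04
Solving the 2×2 system: x ≈ 39.7, y ≈ 20.6 km.
Check against STA-05 (with the unrounded x, y): √((x − 27.5)²+(y − 55.6)²) = 37.06 ≈ 37.06 km. ✓

x ≈ 39.7 km, y ≈ 20.6 km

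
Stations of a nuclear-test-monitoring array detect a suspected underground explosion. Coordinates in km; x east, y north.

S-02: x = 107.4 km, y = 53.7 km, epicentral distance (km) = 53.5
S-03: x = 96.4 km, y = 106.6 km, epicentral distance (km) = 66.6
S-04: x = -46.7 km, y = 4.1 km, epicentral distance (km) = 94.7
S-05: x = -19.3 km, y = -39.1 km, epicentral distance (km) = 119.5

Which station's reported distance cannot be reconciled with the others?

Solve using three stations at a time. Using S-02, S-03, S-05 (subtract circle equations pairwise → linear system) gives (x, y) ≈ (53.9, 55.3).
Distances from that point to each station vs reported:
  S-02: calculated 53.5 vs reported 53.5 → residual 0.0 km
  S-03: calculated 66.6 vs reported 66.6 → residual 0.0 km
  S-04: calculated 112.9 vs reported 94.7 → residual 18.2 km
  S-05: calculated 119.5 vs reported 119.5 → residual 0.0 km
S-02, S-03, S-05 are mutually consistent (residuals ≈ 0); S-04 is off by 18.2 km.

S-04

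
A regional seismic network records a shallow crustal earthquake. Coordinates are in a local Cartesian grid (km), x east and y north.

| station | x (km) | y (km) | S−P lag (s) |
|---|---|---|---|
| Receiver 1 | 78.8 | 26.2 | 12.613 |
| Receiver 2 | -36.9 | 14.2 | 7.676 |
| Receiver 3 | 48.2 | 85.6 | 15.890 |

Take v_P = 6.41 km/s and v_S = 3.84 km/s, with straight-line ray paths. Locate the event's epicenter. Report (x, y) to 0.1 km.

-11.0 km east, -54.6 km north

Distance from S−P lag: d = Δt · v_P v_S / (v_P − v_S) = Δt · (6.41·3.84)/(6.41−3.84) ≈ 9.5776·Δt.
So d_Receiver 1 = 120.80, d_Receiver 2 = 73.52, d_Receiver 3 = 152.19 km.
Circle about each station: (x − 78.8)² + (y − 26.2)² = 120.80²; (x + 36.9)² + (y − 14.2)² = 73.52²; (x − 48.2)² + (y − 85.6)² = 152.19².
Subtracting the Receiver 1 equation from the Receiver 2 and Receiver 3 equations removes the quadratic terms:
-231.4 x − 24.0 y = 3854.82
-61.2 x + 118.8 y = -5814.44
Solving the 2×2 system: x ≈ -11.0, y ≈ -54.6 km.
Check against Receiver 1 (with the unrounded x, y): √((x − 78.8)²+(y − 26.2)²) = 120.80 ≈ 120.80 km. ✓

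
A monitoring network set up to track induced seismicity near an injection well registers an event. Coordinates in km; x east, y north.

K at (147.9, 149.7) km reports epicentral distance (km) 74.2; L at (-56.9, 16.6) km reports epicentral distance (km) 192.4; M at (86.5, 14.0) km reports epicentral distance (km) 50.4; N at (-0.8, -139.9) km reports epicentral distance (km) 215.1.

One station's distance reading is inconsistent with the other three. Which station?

Solve using three stations at a time. Using L, M, N (subtract circle equations pairwise → linear system) gives (x, y) ≈ (135.2, 26.7).
Distances from that point to each station vs reported:
  K: calculated 123.6 vs reported 74.2 → residual 49.4 km
  L: calculated 192.4 vs reported 192.4 → residual 0.0 km
  M: calculated 50.4 vs reported 50.4 → residual 0.0 km
  N: calculated 215.1 vs reported 215.1 → residual 0.0 km
L, M, N are mutually consistent (residuals ≈ 0); K is off by 49.4 km.

K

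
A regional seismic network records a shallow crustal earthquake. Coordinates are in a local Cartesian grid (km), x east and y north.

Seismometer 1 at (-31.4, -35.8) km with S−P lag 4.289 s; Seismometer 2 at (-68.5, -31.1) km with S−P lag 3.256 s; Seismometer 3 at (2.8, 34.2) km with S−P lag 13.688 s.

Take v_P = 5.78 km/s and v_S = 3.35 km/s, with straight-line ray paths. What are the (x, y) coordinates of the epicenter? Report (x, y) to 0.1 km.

(-59.4, -55.4)

Distance from S−P lag: d = Δt · v_P v_S / (v_P − v_S) = Δt · (5.78·3.35)/(5.78−3.35) ≈ 7.9683·Δt.
So d_Seismometer 1 = 34.18, d_Seismometer 2 = 25.94, d_Seismometer 3 = 109.07 km.
Circle about each station: (x + 31.4)² + (y + 35.8)² = 34.18²; (x + 68.5)² + (y + 31.1)² = 25.94²; (x − 2.8)² + (y − 34.2)² = 109.07².
Subtracting the Seismometer 1 equation from the Seismometer 2 and Seismometer 3 equations removes the quadratic terms:
-74.2 x + 9.4 y = 3887.25
68.4 x + 140.0 y = -11818.11
Solving the 2×2 system: x ≈ -59.4, y ≈ -55.4 km.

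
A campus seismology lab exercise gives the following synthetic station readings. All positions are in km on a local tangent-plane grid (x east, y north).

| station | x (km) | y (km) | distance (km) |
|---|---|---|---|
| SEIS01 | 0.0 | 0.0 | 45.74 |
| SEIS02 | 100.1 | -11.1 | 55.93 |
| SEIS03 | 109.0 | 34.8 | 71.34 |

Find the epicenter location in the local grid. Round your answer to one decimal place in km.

Circle about each station: x² + y² = 45.74²; (x − 100.1)² + (y + 11.1)² = 55.93²; (x − 109.0)² + (y − 34.8)² = 71.34².
Subtracting the SEIS01 equation from the SEIS02 and SEIS03 equations removes the quadratic terms:
200.2 x − 22.2 y = 9107.20
218.0 x + 69.6 y = 10094.79
Solving the 2×2 system: x ≈ 45.7, y ≈ 1.9 km.

45.7 km east, 1.9 km north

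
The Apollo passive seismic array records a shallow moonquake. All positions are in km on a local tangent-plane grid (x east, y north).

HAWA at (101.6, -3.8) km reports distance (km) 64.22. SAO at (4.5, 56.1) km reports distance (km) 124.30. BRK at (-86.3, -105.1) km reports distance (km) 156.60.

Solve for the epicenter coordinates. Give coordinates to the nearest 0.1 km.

Circle about each station: (x − 101.6)² + (y + 3.8)² = 64.22²; (x − 4.5)² + (y − 56.1)² = 124.30²; (x + 86.3)² + (y + 105.1)² = 156.60².
Subtracting the HAWA equation from the SAO and BRK equations removes the quadratic terms:
-194.2 x + 119.8 y = -18495.82
-375.8 x − 202.6 y = -12242.65
Solving the 2×2 system: x ≈ 61.8, y ≈ -54.2 km.

x ≈ 61.8 km, y ≈ -54.2 km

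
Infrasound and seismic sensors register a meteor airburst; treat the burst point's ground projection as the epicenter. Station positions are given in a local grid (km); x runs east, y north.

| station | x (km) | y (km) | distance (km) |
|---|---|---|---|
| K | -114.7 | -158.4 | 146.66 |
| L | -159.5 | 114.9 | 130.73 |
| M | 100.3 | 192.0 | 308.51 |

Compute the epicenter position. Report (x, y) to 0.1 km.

Circle about each station: (x + 114.7)² + (y + 158.4)² = 146.66²; (x + 159.5)² + (y − 114.9)² = 130.73²; (x − 100.3)² + (y − 192.0)² = 308.51².
Subtracting the K equation from the L and M equations removes the quadratic terms:
-89.6 x + 546.6 y = 4814.43
430.0 x + 700.8 y = -64991.82
Solving the 2×2 system: x ≈ -130.6, y ≈ -12.6 km.
Check against K (with the unrounded x, y): √((x + 114.7)²+(y + 158.4)²) = 146.66 ≈ 146.66 km. ✓

x ≈ -130.6 km, y ≈ -12.6 km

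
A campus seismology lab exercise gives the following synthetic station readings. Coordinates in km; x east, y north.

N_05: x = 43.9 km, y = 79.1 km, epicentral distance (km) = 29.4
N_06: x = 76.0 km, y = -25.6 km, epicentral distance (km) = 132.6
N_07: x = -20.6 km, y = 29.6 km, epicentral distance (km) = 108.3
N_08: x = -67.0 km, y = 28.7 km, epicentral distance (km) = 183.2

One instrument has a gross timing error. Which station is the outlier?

Solve using three stations at a time. Using N_05, N_06, N_07 (subtract circle equations pairwise → linear system) gives (x, y) ≈ (56.6, 105.6).
Distances from that point to each station vs reported:
  N_05: calculated 29.3 vs reported 29.4 → residual 0.1 km
  N_06: calculated 132.6 vs reported 132.6 → residual 0.0 km
  N_07: calculated 108.3 vs reported 108.3 → residual 0.0 km
  N_08: calculated 145.5 vs reported 183.2 → residual 37.7 km
N_05, N_06, N_07 are mutually consistent (residuals ≈ 0); N_08 is off by 37.7 km.

N_08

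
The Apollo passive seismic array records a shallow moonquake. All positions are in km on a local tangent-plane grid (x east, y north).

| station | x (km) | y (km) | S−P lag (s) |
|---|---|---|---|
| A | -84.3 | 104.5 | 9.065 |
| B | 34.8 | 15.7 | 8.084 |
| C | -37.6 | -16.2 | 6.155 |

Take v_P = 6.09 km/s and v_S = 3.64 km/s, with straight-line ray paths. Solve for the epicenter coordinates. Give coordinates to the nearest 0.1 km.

Distance from S−P lag: d = Δt · v_P v_S / (v_P − v_S) = Δt · (6.09·3.64)/(6.09−3.64) ≈ 9.0480·Δt.
So d_A = 82.02, d_B = 73.14, d_C = 55.69 km.
Circle about each station: (x + 84.3)² + (y − 104.5)² = 82.02²; (x − 34.8)² + (y − 15.7)² = 73.14²; (x + 37.6)² + (y + 16.2)² = 55.69².
Subtracting the A equation from the B and C equations removes the quadratic terms:
238.2 x − 177.6 y = -15191.39
93.4 x − 241.4 y = -12724.64
Solving the 2×2 system: x ≈ -34.4, y ≈ 39.4 km.
Check against A (with the unrounded x, y): √((x + 84.3)²+(y − 104.5)²) = 82.02 ≈ 82.02 km. ✓

-34.4 km east, 39.4 km north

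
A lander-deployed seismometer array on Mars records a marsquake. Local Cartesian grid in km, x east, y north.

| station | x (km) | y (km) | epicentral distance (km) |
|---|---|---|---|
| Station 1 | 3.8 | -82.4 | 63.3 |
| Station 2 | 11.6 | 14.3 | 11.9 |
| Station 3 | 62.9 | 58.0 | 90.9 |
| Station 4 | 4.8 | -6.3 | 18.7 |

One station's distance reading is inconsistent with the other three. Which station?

Solve using three stations at a time. Using Station 1, Station 3, Station 4 (subtract circle equations pairwise → linear system) gives (x, y) ≈ (17.0, -20.5).
Distances from that point to each station vs reported:
  Station 1: calculated 63.3 vs reported 63.3 → residual 0.0 km
  Station 2: calculated 35.2 vs reported 11.9 → residual 23.3 km
  Station 3: calculated 90.9 vs reported 90.9 → residual 0.0 km
  Station 4: calculated 18.7 vs reported 18.7 → residual 0.0 km
Station 1, Station 3, Station 4 are mutually consistent (residuals ≈ 0); Station 2 is off by 23.3 km.

Station 2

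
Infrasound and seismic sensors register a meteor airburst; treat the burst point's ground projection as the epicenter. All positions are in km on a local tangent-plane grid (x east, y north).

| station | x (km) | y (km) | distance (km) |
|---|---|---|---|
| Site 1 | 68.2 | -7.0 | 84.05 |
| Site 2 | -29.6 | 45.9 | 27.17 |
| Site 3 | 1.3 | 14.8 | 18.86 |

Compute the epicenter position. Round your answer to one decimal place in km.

-6.2 km east, 32.1 km north

Circle about each station: (x − 68.2)² + (y + 7.0)² = 84.05²; (x + 29.6)² + (y − 45.9)² = 27.17²; (x − 1.3)² + (y − 14.8)² = 18.86².
Subtracting pairs of circle equations eliminates x²+y² and gives linear equations (the radical axes):
-195.6 x + 105.8 y = 4608.92
-133.8 x + 43.6 y = 2229.19
Solving the 2×2 system: x ≈ -6.2, y ≈ 32.1 km.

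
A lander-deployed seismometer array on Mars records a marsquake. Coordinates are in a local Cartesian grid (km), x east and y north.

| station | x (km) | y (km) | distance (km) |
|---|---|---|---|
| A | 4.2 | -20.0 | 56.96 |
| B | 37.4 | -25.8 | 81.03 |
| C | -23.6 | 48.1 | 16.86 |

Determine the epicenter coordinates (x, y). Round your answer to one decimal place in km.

-19.7 km east, 31.7 km north

Circle about each station: (x − 4.2)² + (y + 20.0)² = 56.96²; (x − 37.4)² + (y + 25.8)² = 81.03²; (x + 23.6)² + (y − 48.1)² = 16.86².
Subtracting the A equation from the B and C equations removes the quadratic terms:
66.4 x − 11.6 y = -1674.66
-55.6 x + 136.2 y = 5413.11
Solving the 2×2 system: x ≈ -19.7, y ≈ 31.7 km.
Check against A (with the unrounded x, y): √((x − 4.2)²+(y + 20.0)²) = 56.96 ≈ 56.96 km. ✓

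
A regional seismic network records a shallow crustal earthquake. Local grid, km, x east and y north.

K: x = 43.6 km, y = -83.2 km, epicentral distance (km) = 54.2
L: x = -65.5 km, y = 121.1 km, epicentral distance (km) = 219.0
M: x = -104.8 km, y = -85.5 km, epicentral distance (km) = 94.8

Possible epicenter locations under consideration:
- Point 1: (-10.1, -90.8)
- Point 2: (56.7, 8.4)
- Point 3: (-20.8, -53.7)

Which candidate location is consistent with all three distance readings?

For each candidate, compare |candidate − station| to the reported distance:
Point 1: residuals K 0.0, L 0.0, M 0.0 → max 0.0 km
Point 2: residuals K 38.3, L 52.8, M 92.0 → max 92.0 km
Point 3: residuals K 16.6, L 38.6, M 5.0 → max 38.6 km
Only Point 1 has all residuals ≈ 0.

Point 1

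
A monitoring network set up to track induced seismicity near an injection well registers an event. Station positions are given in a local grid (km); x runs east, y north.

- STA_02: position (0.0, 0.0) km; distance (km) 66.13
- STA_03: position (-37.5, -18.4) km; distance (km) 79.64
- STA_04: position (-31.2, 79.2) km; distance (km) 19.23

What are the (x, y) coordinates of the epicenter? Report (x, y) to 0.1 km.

Circle about each station: x² + y² = 66.13²; (x + 37.5)² + (y + 18.4)² = 79.64²; (x + 31.2)² + (y − 79.2)² = 19.23².
Subtracting pairs of circle equations eliminates x²+y² and gives linear equations (the radical axes):
-75.0 x − 36.8 y = -224.54
-62.4 x + 158.4 y = 11249.46
Solving the 2×2 system: x ≈ -26.7, y ≈ 60.5 km.
Check against STA_02 (with the unrounded x, y): √(x²+y²) = 66.13 ≈ 66.13 km. ✓

-26.7 km east, 60.5 km north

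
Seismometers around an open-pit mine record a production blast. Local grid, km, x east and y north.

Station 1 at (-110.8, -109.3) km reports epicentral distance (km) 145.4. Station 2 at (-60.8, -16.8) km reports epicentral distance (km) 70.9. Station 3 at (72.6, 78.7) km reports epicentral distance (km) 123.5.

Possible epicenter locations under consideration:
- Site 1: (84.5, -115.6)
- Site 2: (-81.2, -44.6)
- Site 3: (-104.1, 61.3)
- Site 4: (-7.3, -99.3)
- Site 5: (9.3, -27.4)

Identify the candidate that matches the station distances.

Site 5

For each candidate, compare |candidate − station| to the reported distance:
Site 1: residuals Station 1 50.0, Station 2 104.8, Station 3 71.2 → max 104.8 km
Site 2: residuals Station 1 74.3, Station 2 36.4, Station 3 73.6 → max 74.3 km
Site 3: residuals Station 1 25.3, Station 2 18.4, Station 3 54.1 → max 54.1 km
Site 4: residuals Station 1 41.4, Station 2 27.4, Station 3 71.6 → max 71.6 km
Site 5: residuals Station 1 0.0, Station 2 0.0, Station 3 0.0 → max 0.0 km
Only Site 5 has all residuals ≈ 0.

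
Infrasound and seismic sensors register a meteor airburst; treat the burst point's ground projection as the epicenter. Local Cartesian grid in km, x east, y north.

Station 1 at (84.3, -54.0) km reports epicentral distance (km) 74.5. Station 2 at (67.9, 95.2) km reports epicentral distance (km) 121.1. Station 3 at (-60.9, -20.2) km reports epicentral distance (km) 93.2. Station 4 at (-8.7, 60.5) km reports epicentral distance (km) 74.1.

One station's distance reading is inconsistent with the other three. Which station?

Station 2

Solve using three stations at a time. Using Station 1, Station 3, Station 4 (subtract circle equations pairwise → linear system) gives (x, y) ≈ (30.6, -2.3).
Distances from that point to each station vs reported:
  Station 1: calculated 74.5 vs reported 74.5 → residual 0.0 km
  Station 2: calculated 104.4 vs reported 121.1 → residual 16.7 km
  Station 3: calculated 93.2 vs reported 93.2 → residual 0.0 km
  Station 4: calculated 74.1 vs reported 74.1 → residual 0.0 km
Station 1, Station 3, Station 4 are mutually consistent (residuals ≈ 0); Station 2 is off by 16.7 km.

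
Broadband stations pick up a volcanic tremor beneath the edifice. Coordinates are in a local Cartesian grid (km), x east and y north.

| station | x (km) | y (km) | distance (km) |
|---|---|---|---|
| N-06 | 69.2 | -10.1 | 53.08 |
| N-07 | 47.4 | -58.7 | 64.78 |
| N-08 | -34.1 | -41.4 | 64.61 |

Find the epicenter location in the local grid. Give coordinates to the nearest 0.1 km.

Circle about each station: (x − 69.2)² + (y + 10.1)² = 53.08²; (x − 47.4)² + (y + 58.7)² = 64.78²; (x + 34.1)² + (y + 41.4)² = 64.61².
Subtracting the N-06 equation from the N-07 and N-08 equations removes the quadratic terms:
-43.6 x − 97.2 y = -577.16
-206.6 x − 62.6 y = -3370.85
Solving the 2×2 system: x ≈ 16.8, y ≈ -1.6 km.

16.8 km east, -1.6 km north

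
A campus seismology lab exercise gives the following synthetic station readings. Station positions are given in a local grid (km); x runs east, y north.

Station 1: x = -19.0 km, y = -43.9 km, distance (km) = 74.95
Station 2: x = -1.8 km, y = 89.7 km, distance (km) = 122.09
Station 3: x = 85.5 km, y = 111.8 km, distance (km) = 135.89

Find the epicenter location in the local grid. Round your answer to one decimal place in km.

Circle about each station: (x + 19.0)² + (y + 43.9)² = 74.95²; (x + 1.8)² + (y − 89.7)² = 122.09²; (x − 85.5)² + (y − 111.8)² = 135.89².
Subtracting the Station 1 equation from the Station 2 and Station 3 equations removes the quadratic terms:
34.4 x + 267.2 y = -3527.35
209.0 x + 311.4 y = 4672.69
Solving the 2×2 system: x ≈ 52.0, y ≈ -19.9 km.

52.0 km east, -19.9 km north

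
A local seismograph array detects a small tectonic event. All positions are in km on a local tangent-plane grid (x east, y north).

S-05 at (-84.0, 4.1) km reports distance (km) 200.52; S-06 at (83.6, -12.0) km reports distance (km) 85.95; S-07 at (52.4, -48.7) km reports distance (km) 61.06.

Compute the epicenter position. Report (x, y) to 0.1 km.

88.7 km east, -97.8 km north

Circle about each station: (x + 84.0)² + (y − 4.1)² = 200.52²; (x − 83.6)² + (y + 12.0)² = 85.95²; (x − 52.4)² + (y + 48.7)² = 61.06².
Subtracting the S-05 equation from the S-06 and S-07 equations removes the quadratic terms:
335.2 x − 32.2 y = 32881.02
272.8 x − 105.6 y = 34524.59
Solving the 2×2 system: x ≈ 88.7, y ≈ -97.8 km.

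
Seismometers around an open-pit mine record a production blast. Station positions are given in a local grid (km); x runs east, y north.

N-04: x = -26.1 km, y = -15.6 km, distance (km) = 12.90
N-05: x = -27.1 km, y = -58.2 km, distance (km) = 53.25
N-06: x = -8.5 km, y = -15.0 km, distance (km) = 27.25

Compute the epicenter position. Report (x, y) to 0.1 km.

(-34.0, -5.4)

Circle about each station: (x + 26.1)² + (y + 15.6)² = 12.90²; (x + 27.1)² + (y + 58.2)² = 53.25²; (x + 8.5)² + (y + 15.0)² = 27.25².
Subtracting the N-04 equation from the N-05 and N-06 equations removes the quadratic terms:
-2.0 x − 85.2 y = 527.93
35.2 x + 1.2 y = -1203.47
Solving the 2×2 system: x ≈ -34.0, y ≈ -5.4 km.
Check against N-04 (with the unrounded x, y): √((x + 26.1)²+(y + 15.6)²) = 12.91 ≈ 12.90 km. ✓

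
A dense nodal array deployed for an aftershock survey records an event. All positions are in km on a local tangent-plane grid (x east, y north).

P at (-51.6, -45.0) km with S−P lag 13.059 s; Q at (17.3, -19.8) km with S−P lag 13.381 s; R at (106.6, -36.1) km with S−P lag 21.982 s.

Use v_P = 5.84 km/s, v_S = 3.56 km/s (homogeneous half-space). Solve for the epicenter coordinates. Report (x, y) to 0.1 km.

x ≈ -61.1 km, y ≈ 73.7 km

Distance from S−P lag: d = Δt · v_P v_S / (v_P − v_S) = Δt · (5.84·3.56)/(5.84−3.56) ≈ 9.1186·Δt.
So d_P = 119.08, d_Q = 122.02, d_R = 200.44 km.
Circle about each station: (x + 51.6)² + (y + 45.0)² = 119.08²; (x − 17.3)² + (y + 19.8)² = 122.02²; (x − 106.6)² + (y + 36.1)² = 200.44².
Subtracting the P equation from the Q and R equations removes the quadratic terms:
137.8 x + 50.4 y = -4705.06
316.4 x + 17.8 y = -18016.94
Solving the 2×2 system: x ≈ -61.1, y ≈ 73.7 km.
Check against P (with the unrounded x, y): √((x + 51.6)²+(y + 45.0)²) = 119.05 ≈ 119.08 km. ✓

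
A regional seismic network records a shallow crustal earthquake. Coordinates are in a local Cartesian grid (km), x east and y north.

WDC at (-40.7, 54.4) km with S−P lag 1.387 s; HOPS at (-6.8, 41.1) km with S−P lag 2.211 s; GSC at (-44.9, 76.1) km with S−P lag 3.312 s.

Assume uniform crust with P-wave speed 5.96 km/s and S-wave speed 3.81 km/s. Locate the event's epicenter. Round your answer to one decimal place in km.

Distance from S−P lag: d = Δt · v_P v_S / (v_P − v_S) = Δt · (5.96·3.81)/(5.96−3.81) ≈ 10.5617·Δt.
So d_WDC = 14.65, d_HOPS = 23.35, d_GSC = 34.98 km.
Circle about each station: (x + 40.7)² + (y − 54.4)² = 14.65²; (x + 6.8)² + (y − 41.1)² = 23.35²; (x + 44.9)² + (y − 76.1)² = 34.98².
Subtracting the WDC equation from the HOPS and GSC equations removes the quadratic terms:
67.8 x − 26.6 y = -3211.00
-8.4 x + 43.4 y = 2182.39
Solving the 2×2 system: x ≈ -29.9, y ≈ 44.5 km.
Check against WDC (with the unrounded x, y): √((x + 40.7)²+(y − 54.4)²) = 14.65 ≈ 14.65 km. ✓

-29.9 km east, 44.5 km north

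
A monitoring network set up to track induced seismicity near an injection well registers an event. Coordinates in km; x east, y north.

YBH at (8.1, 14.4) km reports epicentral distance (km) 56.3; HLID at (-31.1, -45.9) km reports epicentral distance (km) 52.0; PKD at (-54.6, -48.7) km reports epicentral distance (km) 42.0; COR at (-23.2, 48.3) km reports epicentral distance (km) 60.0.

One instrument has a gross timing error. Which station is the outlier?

HLID

Solve using three stations at a time. Using YBH, PKD, COR (subtract circle equations pairwise → linear system) gives (x, y) ≈ (-43.5, -8.2).
Distances from that point to each station vs reported:
  YBH: calculated 56.3 vs reported 56.3 → residual 0.0 km
  HLID: calculated 39.7 vs reported 52.0 → residual 12.3 km
  PKD: calculated 42.0 vs reported 42.0 → residual 0.0 km
  COR: calculated 60.0 vs reported 60.0 → residual 0.0 km
YBH, PKD, COR are mutually consistent (residuals ≈ 0); HLID is off by 12.3 km.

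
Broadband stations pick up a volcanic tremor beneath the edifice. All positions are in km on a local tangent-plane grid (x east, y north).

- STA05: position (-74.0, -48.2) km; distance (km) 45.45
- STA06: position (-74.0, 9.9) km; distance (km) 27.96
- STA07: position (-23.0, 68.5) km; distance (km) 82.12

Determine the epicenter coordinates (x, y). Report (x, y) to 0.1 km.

-52.6 km east, -8.1 km north

Circle about each station: (x + 74.0)² + (y + 48.2)² = 45.45²; (x + 74.0)² + (y − 9.9)² = 27.96²; (x + 23.0)² + (y − 68.5)² = 82.12².
Subtracting pairs of circle equations eliminates x²+y² and gives linear equations (the radical axes):
0.0 x + 116.2 y = -941.29
102.0 x + 233.4 y = -7255.98
Solving the 2×2 system: x ≈ -52.6, y ≈ -8.1 km.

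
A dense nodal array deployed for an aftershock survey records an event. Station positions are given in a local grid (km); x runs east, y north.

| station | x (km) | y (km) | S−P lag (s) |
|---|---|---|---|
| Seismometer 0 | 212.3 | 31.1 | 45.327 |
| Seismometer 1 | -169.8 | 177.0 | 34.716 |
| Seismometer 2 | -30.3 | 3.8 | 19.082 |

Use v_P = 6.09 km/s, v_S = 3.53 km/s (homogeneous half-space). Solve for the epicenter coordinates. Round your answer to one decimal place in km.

x ≈ -140.0 km, y ≈ -113.0 km

Distance from S−P lag: d = Δt · v_P v_S / (v_P − v_S) = Δt · (6.09·3.53)/(6.09−3.53) ≈ 8.3975·Δt.
So d_Seismometer 0 = 380.64, d_Seismometer 1 = 291.53, d_Seismometer 2 = 160.24 km.
Circle about each station: (x − 212.3)² + (y − 31.1)² = 380.64²; (x + 169.8)² + (y − 177.0)² = 291.53²; (x + 30.3)² + (y − 3.8)² = 160.24².
Subtracting the Seismometer 0 equation from the Seismometer 1 and Seismometer 2 equations removes the quadratic terms:
-764.2 x + 291.8 y = 74019.61
-485.2 x − 54.6 y = 74103.98
Solving the 2×2 system: x ≈ -140.0, y ≈ -113.0 km.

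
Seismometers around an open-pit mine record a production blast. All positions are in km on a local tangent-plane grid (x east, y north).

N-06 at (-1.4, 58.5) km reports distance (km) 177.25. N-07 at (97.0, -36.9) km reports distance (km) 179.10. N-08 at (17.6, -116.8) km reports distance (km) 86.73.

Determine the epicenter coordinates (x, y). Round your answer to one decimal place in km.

Circle about each station: (x + 1.4)² + (y − 58.5)² = 177.25²; (x − 97.0)² + (y + 36.9)² = 179.10²; (x − 17.6)² + (y + 116.8)² = 86.73².
Subtracting the N-06 equation from the N-07 and N-08 equations removes the quadratic terms:
196.8 x − 190.8 y = 6687.15
38.0 x − 350.6 y = 34423.26
Solving the 2×2 system: x ≈ -68.4, y ≈ -105.6 km.
Check against N-06 (with the unrounded x, y): √((x + 1.4)²+(y − 58.5)²) = 177.25 ≈ 177.25 km. ✓

(-68.4, -105.6)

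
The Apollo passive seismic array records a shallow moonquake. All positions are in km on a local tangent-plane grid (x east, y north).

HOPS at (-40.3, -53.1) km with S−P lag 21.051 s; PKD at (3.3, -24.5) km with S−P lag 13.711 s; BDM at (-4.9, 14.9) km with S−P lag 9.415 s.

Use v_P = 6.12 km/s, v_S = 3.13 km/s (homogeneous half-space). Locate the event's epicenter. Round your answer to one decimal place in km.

Distance from S−P lag: d = Δt · v_P v_S / (v_P − v_S) = Δt · (6.12·3.13)/(6.12−3.13) ≈ 6.4066·Δt.
So d_HOPS = 134.86, d_PKD = 87.84, d_BDM = 60.32 km.
Circle about each station: (x + 40.3)² + (y + 53.1)² = 134.86²; (x − 3.3)² + (y + 24.5)² = 87.84²; (x + 4.9)² + (y − 14.9)² = 60.32².
Subtracting pairs of circle equations eliminates x²+y² and gives linear equations (the radical axes):
87.2 x + 57.2 y = 6638.79
70.8 x + 136.0 y = 10351.04
Solving the 2×2 system: x ≈ 39.8, y ≈ 55.4 km.
Check against HOPS (with the unrounded x, y): √((x + 40.3)²+(y + 53.1)²) = 134.86 ≈ 134.86 km. ✓

(39.8, 55.4)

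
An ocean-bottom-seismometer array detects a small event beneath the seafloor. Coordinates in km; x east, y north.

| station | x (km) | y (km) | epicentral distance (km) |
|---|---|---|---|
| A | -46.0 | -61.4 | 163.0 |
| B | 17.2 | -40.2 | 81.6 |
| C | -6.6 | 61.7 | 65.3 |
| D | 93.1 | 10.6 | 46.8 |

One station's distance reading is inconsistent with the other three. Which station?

A

Solve using three stations at a time. Using B, C, D (subtract circle equations pairwise → linear system) gives (x, y) ≈ (52.3, 33.5).
Distances from that point to each station vs reported:
  A: calculated 136.6 vs reported 163.0 → residual 26.4 km
  B: calculated 81.6 vs reported 81.6 → residual 0.0 km
  C: calculated 65.3 vs reported 65.3 → residual 0.0 km
  D: calculated 46.8 vs reported 46.8 → residual 0.0 km
B, C, D are mutually consistent (residuals ≈ 0); A is off by 26.4 km.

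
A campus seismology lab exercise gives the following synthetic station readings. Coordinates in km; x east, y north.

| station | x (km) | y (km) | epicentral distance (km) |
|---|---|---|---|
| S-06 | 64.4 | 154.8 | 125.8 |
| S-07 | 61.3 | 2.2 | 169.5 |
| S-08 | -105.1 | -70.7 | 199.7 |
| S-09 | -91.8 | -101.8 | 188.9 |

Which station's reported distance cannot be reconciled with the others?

S-09

Solve using three stations at a time. Using S-06, S-07, S-08 (subtract circle equations pairwise → linear system) gives (x, y) ≈ (-57.4, 123.2).
Distances from that point to each station vs reported:
  S-06: calculated 125.8 vs reported 125.8 → residual 0.0 km
  S-07: calculated 169.5 vs reported 169.5 → residual 0.0 km
  S-08: calculated 199.7 vs reported 199.7 → residual 0.0 km
  S-09: calculated 227.6 vs reported 188.9 → residual 38.7 km
S-06, S-07, S-08 are mutually consistent (residuals ≈ 0); S-09 is off by 38.7 km.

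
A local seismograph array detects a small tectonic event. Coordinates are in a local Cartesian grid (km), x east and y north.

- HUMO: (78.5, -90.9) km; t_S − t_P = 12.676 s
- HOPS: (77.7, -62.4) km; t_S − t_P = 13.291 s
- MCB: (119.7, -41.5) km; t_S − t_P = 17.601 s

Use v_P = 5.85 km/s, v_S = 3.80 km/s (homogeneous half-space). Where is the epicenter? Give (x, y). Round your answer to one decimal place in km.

Distance from S−P lag: d = Δt · v_P v_S / (v_P − v_S) = Δt · (5.85·3.80)/(5.85−3.80) ≈ 10.8439·Δt.
So d_HUMO = 137.46, d_HOPS = 144.13, d_MCB = 190.86 km.
Circle about each station: (x − 78.5)² + (y + 90.9)² = 137.46²; (x − 77.7)² + (y + 62.4)² = 144.13²; (x − 119.7)² + (y + 41.5)² = 190.86².
Subtracting pairs of circle equations eliminates x²+y² and gives linear equations (the radical axes):
-1.6 x + 57.0 y = -6372.22
82.4 x + 98.8 y = -15907.01
Solving the 2×2 system: x ≈ -57.1, y ≈ -113.4 km.

x ≈ -57.1 km, y ≈ -113.4 km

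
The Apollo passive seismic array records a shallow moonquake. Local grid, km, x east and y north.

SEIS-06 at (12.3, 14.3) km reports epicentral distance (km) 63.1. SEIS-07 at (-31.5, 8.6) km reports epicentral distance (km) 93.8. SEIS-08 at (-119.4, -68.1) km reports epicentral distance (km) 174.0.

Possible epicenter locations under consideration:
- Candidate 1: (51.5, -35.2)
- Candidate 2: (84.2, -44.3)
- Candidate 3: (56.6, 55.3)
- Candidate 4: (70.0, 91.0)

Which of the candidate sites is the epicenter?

Candidate 1

For each candidate, compare |candidate − station| to the reported distance:
Candidate 1: residuals SEIS-06 0.0, SEIS-07 0.0, SEIS-08 0.0 → max 0.0 km
Candidate 2: residuals SEIS-06 29.7, SEIS-07 33.4, SEIS-08 31.0 → max 33.4 km
Candidate 3: residuals SEIS-06 2.7, SEIS-07 5.9, SEIS-08 41.0 → max 41.0 km
Candidate 4: residuals SEIS-06 32.9, SEIS-07 36.9, SEIS-08 73.4 → max 73.4 km
Only Candidate 1 has all residuals ≈ 0.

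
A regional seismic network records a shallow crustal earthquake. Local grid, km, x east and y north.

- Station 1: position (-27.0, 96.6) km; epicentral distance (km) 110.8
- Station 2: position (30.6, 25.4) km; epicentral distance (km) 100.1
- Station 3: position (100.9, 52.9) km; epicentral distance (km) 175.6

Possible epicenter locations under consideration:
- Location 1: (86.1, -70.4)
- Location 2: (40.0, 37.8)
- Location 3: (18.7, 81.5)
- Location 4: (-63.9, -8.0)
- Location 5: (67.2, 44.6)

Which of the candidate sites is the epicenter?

Location 4

For each candidate, compare |candidate − station| to the reported distance:
Location 1: residuals Station 1 90.9, Station 2 10.6, Station 3 51.4 → max 90.9 km
Location 2: residuals Station 1 21.7, Station 2 84.5, Station 3 112.9 → max 112.9 km
Location 3: residuals Station 1 62.7, Station 2 42.8, Station 3 88.6 → max 88.6 km
Location 4: residuals Station 1 0.1, Station 2 0.1, Station 3 0.1 → max 0.1 km
Location 5: residuals Station 1 3.2, Station 2 58.8, Station 3 140.9 → max 140.9 km
Only Location 4 has all residuals ≈ 0.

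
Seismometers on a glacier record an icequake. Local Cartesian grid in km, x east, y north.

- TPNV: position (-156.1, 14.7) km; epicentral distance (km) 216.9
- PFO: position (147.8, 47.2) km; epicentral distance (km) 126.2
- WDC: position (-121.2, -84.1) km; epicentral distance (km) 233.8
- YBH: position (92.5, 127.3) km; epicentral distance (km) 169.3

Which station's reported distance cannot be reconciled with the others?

WDC

Solve using three stations at a time. Using TPNV, PFO, YBH (subtract circle equations pairwise → linear system) gives (x, y) ≈ (54.4, -37.7).
Distances from that point to each station vs reported:
  TPNV: calculated 216.9 vs reported 216.9 → residual 0.0 km
  PFO: calculated 126.2 vs reported 126.2 → residual 0.0 km
  WDC: calculated 181.6 vs reported 233.8 → residual 52.2 km
  YBH: calculated 169.3 vs reported 169.3 → residual 0.0 km
TPNV, PFO, YBH are mutually consistent (residuals ≈ 0); WDC is off by 52.2 km.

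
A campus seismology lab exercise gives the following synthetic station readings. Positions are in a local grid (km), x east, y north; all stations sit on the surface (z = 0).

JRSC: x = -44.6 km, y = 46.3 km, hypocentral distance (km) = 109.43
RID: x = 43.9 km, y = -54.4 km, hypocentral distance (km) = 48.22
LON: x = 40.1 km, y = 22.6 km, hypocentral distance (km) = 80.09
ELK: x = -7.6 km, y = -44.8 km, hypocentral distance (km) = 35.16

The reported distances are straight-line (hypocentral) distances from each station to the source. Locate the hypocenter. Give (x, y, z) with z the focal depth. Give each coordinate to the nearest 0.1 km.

x ≈ 8.6 km, y ≈ -44.1 km, depth ≈ 31.2 km

Each station gives a sphere (x−x_i)² + (y−y_i)² + z² = d_i² (stations at z=0).
Subtracting the JRSC sphere from RID and LON: z² cancels, leaving linear equations in x and y:
177.0 x − 201.4 y = 10403.48
169.4 x − 47.4 y = 3546.44
Solving: x ≈ 8.595, y ≈ -44.102 km (keep extra digits for the depth step; rounded: 8.6, -44.1).
Then from the JRSC sphere: z² = 109.43² − (x + 44.6)² − (y − 46.3)² with x = 8.595, y = -44.102, so z ≈ 31.188 ≈ 31.2 km.
Check against ELK (with the unrounded solution): distance 35.15 ≈ 35.16 km. ✓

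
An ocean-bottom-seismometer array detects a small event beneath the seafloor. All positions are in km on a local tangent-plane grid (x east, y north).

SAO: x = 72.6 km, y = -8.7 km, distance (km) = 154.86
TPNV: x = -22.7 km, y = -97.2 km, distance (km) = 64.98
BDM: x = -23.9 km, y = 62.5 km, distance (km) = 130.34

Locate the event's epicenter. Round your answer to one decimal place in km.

x ≈ -74.3 km, y ≈ -57.7 km

Circle about each station: (x − 72.6)² + (y + 8.7)² = 154.86²; (x + 22.7)² + (y + 97.2)² = 64.98²; (x + 23.9)² + (y − 62.5)² = 130.34².
Subtracting the SAO equation from the TPNV and BDM equations removes the quadratic terms:
-190.6 x − 177.0 y = 24375.90
-193.0 x + 142.4 y = 6124.11
Solving the 2×2 system: x ≈ -74.3, y ≈ -57.7 km.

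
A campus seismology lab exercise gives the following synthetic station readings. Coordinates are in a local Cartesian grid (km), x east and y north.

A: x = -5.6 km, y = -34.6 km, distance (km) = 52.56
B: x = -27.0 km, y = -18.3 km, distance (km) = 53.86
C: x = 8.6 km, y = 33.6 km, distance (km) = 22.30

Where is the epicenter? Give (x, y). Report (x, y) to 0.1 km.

Circle about each station: (x + 5.6)² + (y + 34.6)² = 52.56²; (x + 27.0)² + (y + 18.3)² = 53.86²; (x − 8.6)² + (y − 33.6)² = 22.30².
Subtracting pairs of circle equations eliminates x²+y² and gives linear equations (the radical axes):
-42.8 x + 32.6 y = -302.98
28.4 x + 136.4 y = 2239.66
Solving the 2×2 system: x ≈ 16.9, y ≈ 12.9 km.

x ≈ 16.9 km, y ≈ 12.9 km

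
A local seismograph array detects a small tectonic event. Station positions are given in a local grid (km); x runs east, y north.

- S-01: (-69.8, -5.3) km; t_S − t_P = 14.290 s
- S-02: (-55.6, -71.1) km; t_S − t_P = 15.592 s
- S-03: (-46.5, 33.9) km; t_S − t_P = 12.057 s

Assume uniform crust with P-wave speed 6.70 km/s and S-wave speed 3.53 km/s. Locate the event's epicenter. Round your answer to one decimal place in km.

x ≈ 36.7 km, y ≈ -0.3 km

Distance from S−P lag: d = Δt · v_P v_S / (v_P − v_S) = Δt · (6.70·3.53)/(6.70−3.53) ≈ 7.4609·Δt.
So d_S-01 = 106.62, d_S-02 = 116.33, d_S-03 = 89.96 km.
Circle about each station: (x + 69.8)² + (y + 5.3)² = 106.62²; (x + 55.6)² + (y + 71.1)² = 116.33²; (x + 46.5)² + (y − 33.9)² = 89.96².
Subtracting the S-01 equation from the S-02 and S-03 equations removes the quadratic terms:
28.4 x − 131.6 y = 1081.60
46.6 x + 78.4 y = 1686.35
Solving the 2×2 system: x ≈ 36.7, y ≈ -0.3 km.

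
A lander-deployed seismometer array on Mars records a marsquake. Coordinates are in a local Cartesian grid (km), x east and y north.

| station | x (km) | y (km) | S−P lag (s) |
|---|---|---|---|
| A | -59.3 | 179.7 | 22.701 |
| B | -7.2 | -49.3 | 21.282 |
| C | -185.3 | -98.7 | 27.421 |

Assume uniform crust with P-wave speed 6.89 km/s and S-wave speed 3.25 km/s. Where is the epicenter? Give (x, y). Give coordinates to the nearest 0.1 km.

Distance from S−P lag: d = Δt · v_P v_S / (v_P − v_S) = Δt · (6.89·3.25)/(6.89−3.25) ≈ 6.1518·Δt.
So d_A = 139.65, d_B = 130.92, d_C = 168.69 km.
Circle about each station: (x + 59.3)² + (y − 179.7)² = 139.65²; (x + 7.2)² + (y + 49.3)² = 130.92²; (x + 185.3)² + (y + 98.7)² = 168.69².
Subtracting the A equation from the B and C equations removes the quadratic terms:
104.2 x − 458.0 y = -30964.17
-252.0 x − 556.8 y = -684.99
Solving the 2×2 system: x ≈ -97.6, y ≈ 45.4 km.

x ≈ -97.6 km, y ≈ 45.4 km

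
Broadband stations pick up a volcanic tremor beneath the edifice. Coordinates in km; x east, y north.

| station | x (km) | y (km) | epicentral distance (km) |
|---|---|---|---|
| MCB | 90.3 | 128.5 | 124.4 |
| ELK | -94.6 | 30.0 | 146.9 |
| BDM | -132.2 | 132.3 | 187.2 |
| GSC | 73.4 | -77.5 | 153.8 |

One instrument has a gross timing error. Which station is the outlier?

MCB

Solve using three stations at a time. Using ELK, BDM, GSC (subtract circle equations pairwise → linear system) gives (x, y) ≈ (45.6, 73.8).
Distances from that point to each station vs reported:
  MCB: calculated 70.6 vs reported 124.4 → residual 53.8 km
  ELK: calculated 146.9 vs reported 146.9 → residual 0.0 km
  BDM: calculated 187.2 vs reported 187.2 → residual 0.0 km
  GSC: calculated 153.8 vs reported 153.8 → residual 0.0 km
ELK, BDM, GSC are mutually consistent (residuals ≈ 0); MCB is off by 53.8 km.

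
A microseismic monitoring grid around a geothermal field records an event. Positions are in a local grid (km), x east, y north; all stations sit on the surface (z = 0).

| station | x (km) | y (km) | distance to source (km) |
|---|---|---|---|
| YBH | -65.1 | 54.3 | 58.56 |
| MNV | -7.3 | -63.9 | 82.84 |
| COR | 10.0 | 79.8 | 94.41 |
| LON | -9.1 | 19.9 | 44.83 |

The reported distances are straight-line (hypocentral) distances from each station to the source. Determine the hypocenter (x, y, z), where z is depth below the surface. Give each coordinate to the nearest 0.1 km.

Each station gives a sphere (x−x_i)² + (y−y_i)² + z² = d_i² (stations at z=0).
Subtracting the YBH sphere from MNV and COR: z² cancels, leaving linear equations in x and y:
115.6 x − 236.4 y = -6483.19
150.2 x + 51.0 y = -6202.43
Solving: x ≈ -43.400, y ≈ 6.202 km (keep extra digits for the depth step; rounded: -43.4, 6.2).
Then from the YBH sphere: z² = 58.56² − (x + 65.1)² − (y − 54.3)² with x = -43.400, y = 6.202, so z ≈ 25.396 ≈ 25.4 km.

(-43.4, 6.2, 25.4)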